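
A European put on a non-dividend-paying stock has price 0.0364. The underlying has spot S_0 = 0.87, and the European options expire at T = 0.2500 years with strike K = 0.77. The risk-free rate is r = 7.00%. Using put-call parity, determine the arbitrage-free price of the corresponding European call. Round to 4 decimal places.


Put-call parity: C - P = S_0 * exp(-qT) - K * exp(-rT).
S_0 * exp(-qT) = 0.8700 * 1.00000000 = 0.87000000
K * exp(-rT) = 0.7700 * 0.98265224 = 0.75664222
C = P + S*exp(-qT) - K*exp(-rT)
C = 0.0364 + 0.87000000 - 0.75664222 = 0.1498

Answer: Call price = 0.1498


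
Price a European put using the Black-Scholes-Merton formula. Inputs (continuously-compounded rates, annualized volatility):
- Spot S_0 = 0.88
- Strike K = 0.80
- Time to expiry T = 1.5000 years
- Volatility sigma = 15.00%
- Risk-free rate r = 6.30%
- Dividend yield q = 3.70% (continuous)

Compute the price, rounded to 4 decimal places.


Answer: Price = 0.0193

Derivation:
d1 = (ln(S/K) + (r - q + 0.5*sigma^2) * T) / (sigma * sqrt(T)) = 0.82294788
d2 = d1 - sigma * sqrt(T) = 0.63923615
exp(-rT) = 0.90982773; exp(-qT) = 0.94601202
P = K * exp(-rT) * N(-d2) - S_0 * exp(-qT) * N(-d1)
N(-d1) = 0.20526882; N(-d2) = 0.26133466
P = 0.8000 * 0.90982773 * 0.26133466 - 0.8800 * 0.94601202 * 0.20526882 = 0.0193


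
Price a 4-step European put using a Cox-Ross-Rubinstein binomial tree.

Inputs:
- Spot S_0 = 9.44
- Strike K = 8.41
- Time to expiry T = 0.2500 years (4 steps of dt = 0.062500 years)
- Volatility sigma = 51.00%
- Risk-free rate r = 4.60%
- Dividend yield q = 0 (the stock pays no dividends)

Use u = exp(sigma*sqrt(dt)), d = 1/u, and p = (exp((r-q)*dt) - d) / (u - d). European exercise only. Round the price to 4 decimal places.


dt = T/N = 0.062500
u = exp(sigma*sqrt(dt)) = 1.135985; d = 1/u = 0.880293
p = (exp((r-q)*dt) - d) / (u - d) = 0.479428
Discount per step: exp(-r*dt) = 0.997129
Stock lattice S(k, i) with i counting down-moves:
  k=0: S(0,0) = 9.4400
  k=1: S(1,0) = 10.7237; S(1,1) = 8.3100
  k=2: S(2,0) = 12.1820; S(2,1) = 9.4400; S(2,2) = 7.3152
  k=3: S(3,0) = 13.8385; S(3,1) = 10.7237; S(3,2) = 8.3100; S(3,3) = 6.4395
  k=4: S(4,0) = 15.7203; S(4,1) = 12.1820; S(4,2) = 9.4400; S(4,3) = 7.3152; S(4,4) = 5.6687
Terminal payoffs V(N, i) = max(K - S_T, 0):
  V(4,0) = 0.000000; V(4,1) = 0.000000; V(4,2) = 0.000000; V(4,3) = 1.094788; V(4,4) = 2.741322
Backward induction: V(k, i) = exp(-r*dt) * [p * V(k+1, i) + (1-p) * V(k+1, i+1)].
  V(3,0) = exp(-r*dt) * [p*0.000000 + (1-p)*0.000000] = 0.000000
  V(3,1) = exp(-r*dt) * [p*0.000000 + (1-p)*0.000000] = 0.000000
  V(3,2) = exp(-r*dt) * [p*0.000000 + (1-p)*1.094788] = 0.568280
  V(3,3) = exp(-r*dt) * [p*1.094788 + (1-p)*2.741322] = 1.946323
  V(2,0) = exp(-r*dt) * [p*0.000000 + (1-p)*0.000000] = 0.000000
  V(2,1) = exp(-r*dt) * [p*0.000000 + (1-p)*0.568280] = 0.294981
  V(2,2) = exp(-r*dt) * [p*0.568280 + (1-p)*1.946323] = 1.281959
  V(1,0) = exp(-r*dt) * [p*0.000000 + (1-p)*0.294981] = 0.153118
  V(1,1) = exp(-r*dt) * [p*0.294981 + (1-p)*1.281959] = 0.806452
  V(0,0) = exp(-r*dt) * [p*0.153118 + (1-p)*0.806452] = 0.491809

Answer: Price = V(0,0) = 0.4918


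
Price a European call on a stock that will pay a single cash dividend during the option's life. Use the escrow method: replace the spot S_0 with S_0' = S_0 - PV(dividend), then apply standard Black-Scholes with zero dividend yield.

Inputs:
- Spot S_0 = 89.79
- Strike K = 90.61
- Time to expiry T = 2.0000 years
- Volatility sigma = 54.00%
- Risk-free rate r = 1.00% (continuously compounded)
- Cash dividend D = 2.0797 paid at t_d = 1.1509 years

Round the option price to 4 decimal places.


PV(D) = D * exp(-r * t_d) = 2.0797 * 0.98855698 = 2.05590194
S_0' = S_0 - PV(D) = 89.7900 - 2.05590194 = 87.73409806
d1 = (ln(S_0'/K) + (r + sigma^2/2)*T) / (sigma*sqrt(T)) = 0.36579163
d2 = d1 - sigma*sqrt(T) = -0.39788369
exp(-rT) = 0.98019867
N(d1) = 0.64273972; N(d2) = 0.34535796
C = S_0' * N(d1) - K * exp(-rT) * N(d2) = 87.73409806 * 0.64273972 - 90.6100 * 0.98019867 * 0.34535796 = 25.7169

Answer: Price = 25.7169


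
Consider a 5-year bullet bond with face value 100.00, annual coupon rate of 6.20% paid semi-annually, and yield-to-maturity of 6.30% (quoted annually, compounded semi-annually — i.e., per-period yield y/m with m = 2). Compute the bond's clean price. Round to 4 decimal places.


Coupon per period c = face * coupon_rate / m = 3.100000
Periods per year m = 2; per-period yield y/m = 0.031500
Number of cashflows N = 10
Cashflows (t years, CF_t, discount factor 1/(1+y/m)^(m*t), PV):
  t = 0.5000: CF_t = 3.100000, DF = 0.969462, PV = 3.005332
  t = 1.0000: CF_t = 3.100000, DF = 0.939856, PV = 2.913555
  t = 1.5000: CF_t = 3.100000, DF = 0.911155, PV = 2.824581
  t = 2.0000: CF_t = 3.100000, DF = 0.883330, PV = 2.738324
  t = 2.5000: CF_t = 3.100000, DF = 0.856355, PV = 2.654701
  t = 3.0000: CF_t = 3.100000, DF = 0.830204, PV = 2.573631
  t = 3.5000: CF_t = 3.100000, DF = 0.804851, PV = 2.495037
  t = 4.0000: CF_t = 3.100000, DF = 0.780272, PV = 2.418844
  t = 4.5000: CF_t = 3.100000, DF = 0.756444, PV = 2.344977
  t = 5.0000: CF_t = 103.100000, DF = 0.733344, PV = 75.607755
Price P = sum_t PV_t = 99.576736

Answer: Price = 99.5767


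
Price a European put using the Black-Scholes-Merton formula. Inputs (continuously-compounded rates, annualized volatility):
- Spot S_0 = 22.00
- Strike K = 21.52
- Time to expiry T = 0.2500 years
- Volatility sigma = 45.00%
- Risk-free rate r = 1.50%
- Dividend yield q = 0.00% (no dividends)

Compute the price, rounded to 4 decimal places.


d1 = (ln(S/K) + (r - q + 0.5*sigma^2) * T) / (sigma * sqrt(T)) = 0.22720986
d2 = d1 - sigma * sqrt(T) = 0.00220986
exp(-rT) = 0.99625702; exp(-qT) = 1.00000000
P = K * exp(-rT) * N(-d2) - S_0 * exp(-qT) * N(-d1)
N(-d1) = 0.41013028; N(-d2) = 0.49911839
P = 21.5200 * 0.99625702 * 0.49911839 - 22.0000 * 1.00000000 * 0.41013028 = 1.6780

Answer: Price = 1.6780


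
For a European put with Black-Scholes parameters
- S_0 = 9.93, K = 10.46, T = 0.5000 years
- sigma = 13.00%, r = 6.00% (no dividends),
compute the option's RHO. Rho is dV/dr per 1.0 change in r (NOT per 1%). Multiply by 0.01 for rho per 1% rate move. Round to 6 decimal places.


d1 = -0.1933445398; d2 = -0.2852684214
phi(d1) = 0.3915548823; exp(-qT) = 1.0000000000; exp(-rT) = 0.9704455335
N(-d2) = 0.6122807479
Rho = -K*T*exp(-rT)*N(-d2) = -10.4600 * 0.5000 * 0.9704455335 * 0.6122807479 = -3.107588

Answer: Rho = -3.107588


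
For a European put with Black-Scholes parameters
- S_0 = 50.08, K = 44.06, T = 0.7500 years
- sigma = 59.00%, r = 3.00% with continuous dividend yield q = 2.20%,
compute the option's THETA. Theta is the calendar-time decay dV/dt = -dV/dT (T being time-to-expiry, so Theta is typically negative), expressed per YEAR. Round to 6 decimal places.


Answer: Theta = -5.539104

Derivation:
d1 = 0.5178673103; d2 = 0.0069123220
phi(d1) = 0.3488784115; exp(-qT) = 0.9836353794; exp(-rT) = 0.9777512372
Theta = -S*exp(-qT)*phi(d1)*sigma/(2*sqrt(T)) + r*K*exp(-rT)*N(-d2) - q*S*exp(-qT)*N(-d1)
N(-d1) = 0.3022754257; N(-d2) = 0.4972424044; sqrt(T) = 0.8660254038
Term 1 = -50.0800 * 0.9836353794 * 0.3488784115 * 0.5900 / (2 * 0.8660254038) = -5.8541512898
Term 2 = 0.0300 * 44.0600 * 0.9777512372 * 0.4972424044 = 0.6426318993
Term 3 = -0.0220 * 50.0800 * 0.9836353794 * 0.3022754257 = -0.3275849820
Theta = -5.8541512898 + (0.6426318993) + (-0.3275849820) = -5.539104


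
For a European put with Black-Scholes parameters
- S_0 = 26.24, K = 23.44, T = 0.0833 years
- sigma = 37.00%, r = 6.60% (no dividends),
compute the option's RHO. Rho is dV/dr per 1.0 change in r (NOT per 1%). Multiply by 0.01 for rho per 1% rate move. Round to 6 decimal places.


d1 = 1.1615554020; d2 = 1.0547669663
phi(d1) = 0.2032041766; exp(-qT) = 1.0000000000; exp(-rT) = 0.9945172852
N(-d2) = 0.1457659580
Rho = -K*T*exp(-rT)*N(-d2) = -23.4400 * 0.0833 * 0.9945172852 * 0.1457659580 = -0.283055

Answer: Rho = -0.283055


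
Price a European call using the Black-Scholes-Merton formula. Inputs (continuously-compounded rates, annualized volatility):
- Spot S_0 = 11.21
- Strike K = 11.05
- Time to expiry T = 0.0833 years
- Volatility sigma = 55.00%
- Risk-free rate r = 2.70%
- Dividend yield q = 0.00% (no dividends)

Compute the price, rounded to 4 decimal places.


d1 = (ln(S/K) + (r - q + 0.5*sigma^2) * T) / (sigma * sqrt(T)) = 0.18410050
d2 = d1 - sigma * sqrt(T) = 0.02536094
exp(-rT) = 0.99775343; exp(-qT) = 1.00000000
C = S_0 * exp(-qT) * N(d1) - K * exp(-rT) * N(d2)
N(d1) = 0.57303269; N(d2) = 0.51011647
C = 11.2100 * 1.00000000 * 0.57303269 - 11.0500 * 0.99775343 * 0.51011647 = 0.7996

Answer: Price = 0.7996


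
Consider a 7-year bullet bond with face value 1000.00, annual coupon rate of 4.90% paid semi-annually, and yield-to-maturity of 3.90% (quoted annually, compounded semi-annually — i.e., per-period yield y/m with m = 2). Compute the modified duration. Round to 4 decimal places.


Answer: Modified duration = 5.9285

Derivation:
Coupon per period c = face * coupon_rate / m = 24.500000
Periods per year m = 2; per-period yield y/m = 0.019500
Number of cashflows N = 14
Cashflows (t years, CF_t, discount factor 1/(1+y/m)^(m*t), PV):
  t = 0.5000: CF_t = 24.500000, DF = 0.980873, PV = 24.031388
  t = 1.0000: CF_t = 24.500000, DF = 0.962112, PV = 23.571739
  t = 1.5000: CF_t = 24.500000, DF = 0.943709, PV = 23.120882
  t = 2.0000: CF_t = 24.500000, DF = 0.925659, PV = 22.678648
  t = 2.5000: CF_t = 24.500000, DF = 0.907954, PV = 22.244873
  t = 3.0000: CF_t = 24.500000, DF = 0.890588, PV = 21.819395
  t = 3.5000: CF_t = 24.500000, DF = 0.873553, PV = 21.402055
  t = 4.0000: CF_t = 24.500000, DF = 0.856845, PV = 20.992697
  t = 4.5000: CF_t = 24.500000, DF = 0.840456, PV = 20.591169
  t = 5.0000: CF_t = 24.500000, DF = 0.824380, PV = 20.197322
  t = 5.5000: CF_t = 24.500000, DF = 0.808613, PV = 19.811007
  t = 6.0000: CF_t = 24.500000, DF = 0.793146, PV = 19.432081
  t = 6.5000: CF_t = 24.500000, DF = 0.777976, PV = 19.060404
  t = 7.0000: CF_t = 1024.500000, DF = 0.763095, PV = 781.791134
Price P = sum_t PV_t = 1060.744795
First compute Macaulay numerator sum_t t * PV_t:
  t * PV_t at t = 0.5000: 12.015694
  t * PV_t at t = 1.0000: 23.571739
  t * PV_t at t = 1.5000: 34.681323
  t * PV_t at t = 2.0000: 45.357296
  t * PV_t at t = 2.5000: 55.612183
  t * PV_t at t = 3.0000: 65.458185
  t * PV_t at t = 3.5000: 74.907192
  t * PV_t at t = 4.0000: 83.970789
  t * PV_t at t = 4.5000: 92.660263
  t * PV_t at t = 5.0000: 100.986609
  t * PV_t at t = 5.5000: 108.960539
  t * PV_t at t = 6.0000: 116.592489
  t * PV_t at t = 6.5000: 123.892624
  t * PV_t at t = 7.0000: 5472.537940
Macaulay duration D = 6411.204864 / 1060.744795 = 6.044060
Modified duration = D / (1 + y/m) = 6.044060 / (1 + 0.019500) = 5.928455


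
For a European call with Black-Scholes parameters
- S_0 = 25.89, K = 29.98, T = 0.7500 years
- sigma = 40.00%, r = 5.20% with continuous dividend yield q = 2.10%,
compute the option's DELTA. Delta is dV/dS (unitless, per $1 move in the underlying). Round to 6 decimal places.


d1 = -0.1830884482; d2 = -0.5294986097
phi(d1) = 0.3923114564; exp(-qT) = 0.9843733826; exp(-rT) = 0.9617507091
N(d1) = 0.4273643098
Delta = exp(-qT) * N(d1) = 0.9843733826 * 0.4273643098 = 0.420686

Answer: Delta = 0.420686


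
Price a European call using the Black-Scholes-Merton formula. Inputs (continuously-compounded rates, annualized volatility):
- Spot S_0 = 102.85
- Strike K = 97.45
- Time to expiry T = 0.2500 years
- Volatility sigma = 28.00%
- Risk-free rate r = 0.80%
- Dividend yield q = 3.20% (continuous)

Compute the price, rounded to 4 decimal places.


Answer: Price = 8.2705

Derivation:
d1 = (ln(S/K) + (r - q + 0.5*sigma^2) * T) / (sigma * sqrt(T)) = 0.41237279
d2 = d1 - sigma * sqrt(T) = 0.27237279
exp(-rT) = 0.99800200; exp(-qT) = 0.99203191
C = S_0 * exp(-qT) * N(d1) - K * exp(-rT) * N(d2)
N(d1) = 0.65996690; N(d2) = 0.60733230
C = 102.8500 * 0.99203191 * 0.65996690 - 97.4500 * 0.99800200 * 0.60733230 = 8.2705


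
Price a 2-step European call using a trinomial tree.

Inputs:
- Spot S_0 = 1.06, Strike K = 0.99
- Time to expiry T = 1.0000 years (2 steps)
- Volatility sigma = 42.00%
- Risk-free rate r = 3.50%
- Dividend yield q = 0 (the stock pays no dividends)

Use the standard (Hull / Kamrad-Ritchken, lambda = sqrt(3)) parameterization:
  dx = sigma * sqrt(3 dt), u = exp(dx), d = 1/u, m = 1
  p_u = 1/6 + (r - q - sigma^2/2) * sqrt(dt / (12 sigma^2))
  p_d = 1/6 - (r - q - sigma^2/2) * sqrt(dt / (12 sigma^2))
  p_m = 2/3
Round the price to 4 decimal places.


Answer: Price = V(0,0) = 0.2135

Derivation:
dt = T/N = 0.500000; dx = sigma*sqrt(3*dt) = 0.514393
u = exp(dx) = 1.672623; d = 1/u = 0.597863
p_u = 0.140811, p_m = 0.666667, p_d = 0.192522
Discount per step: exp(-r*dt) = 0.982652
Stock lattice S(k, j) with j the centered position index:
  k=0: S(0,+0) = 1.0600
  k=1: S(1,-1) = 0.6337; S(1,+0) = 1.0600; S(1,+1) = 1.7730
  k=2: S(2,-2) = 0.3789; S(2,-1) = 0.6337; S(2,+0) = 1.0600; S(2,+1) = 1.7730; S(2,+2) = 2.9655
Terminal payoffs V(N, j) = max(S_T - K, 0):
  V(2,-2) = 0.000000; V(2,-1) = 0.000000; V(2,+0) = 0.070000; V(2,+1) = 0.782980; V(2,+2) = 1.975527
Backward induction: V(k, j) = exp(-r*dt) * [p_u * V(k+1, j+1) + p_m * V(k+1, j) + p_d * V(k+1, j-1)]
  V(1,-1) = exp(-r*dt) * [p_u*0.070000 + p_m*0.000000 + p_d*0.000000] = 0.009686
  V(1,+0) = exp(-r*dt) * [p_u*0.782980 + p_m*0.070000 + p_d*0.000000] = 0.154197
  V(1,+1) = exp(-r*dt) * [p_u*1.975527 + p_m*0.782980 + p_d*0.070000] = 0.799524
  V(0,+0) = exp(-r*dt) * [p_u*0.799524 + p_m*0.154197 + p_d*0.009686] = 0.213476


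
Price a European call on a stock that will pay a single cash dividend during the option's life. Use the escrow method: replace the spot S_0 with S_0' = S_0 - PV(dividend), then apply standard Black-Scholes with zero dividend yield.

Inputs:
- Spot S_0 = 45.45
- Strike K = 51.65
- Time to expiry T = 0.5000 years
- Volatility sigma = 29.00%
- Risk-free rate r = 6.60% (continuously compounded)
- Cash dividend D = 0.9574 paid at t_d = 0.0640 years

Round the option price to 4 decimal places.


Answer: Price = 1.7181

Derivation:
PV(D) = D * exp(-r * t_d) = 0.9574 * 0.99578491 = 0.95336447
S_0' = S_0 - PV(D) = 45.4500 - 0.95336447 = 44.49663553
d1 = (ln(S_0'/K) + (r + sigma^2/2)*T) / (sigma*sqrt(T)) = -0.46352856
d2 = d1 - sigma*sqrt(T) = -0.66858953
exp(-rT) = 0.96753856
N(d1) = 0.32149277; N(d2) = 0.25187868
C = S_0' * N(d1) - K * exp(-rT) * N(d2) = 44.49663553 * 0.32149277 - 51.6500 * 0.96753856 * 0.25187868 = 1.7181


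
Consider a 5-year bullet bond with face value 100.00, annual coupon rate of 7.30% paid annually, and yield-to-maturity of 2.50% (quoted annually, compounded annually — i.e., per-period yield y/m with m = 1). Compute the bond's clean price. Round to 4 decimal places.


Coupon per period c = face * coupon_rate / m = 7.300000
Periods per year m = 1; per-period yield y/m = 0.025000
Number of cashflows N = 5
Cashflows (t years, CF_t, discount factor 1/(1+y/m)^(m*t), PV):
  t = 1.0000: CF_t = 7.300000, DF = 0.975610, PV = 7.121951
  t = 2.0000: CF_t = 7.300000, DF = 0.951814, PV = 6.948245
  t = 3.0000: CF_t = 7.300000, DF = 0.928599, PV = 6.778776
  t = 4.0000: CF_t = 7.300000, DF = 0.905951, PV = 6.613440
  t = 5.0000: CF_t = 107.300000, DF = 0.883854, PV = 94.837565
Price P = sum_t PV_t = 122.299977

Answer: Price = 122.3000


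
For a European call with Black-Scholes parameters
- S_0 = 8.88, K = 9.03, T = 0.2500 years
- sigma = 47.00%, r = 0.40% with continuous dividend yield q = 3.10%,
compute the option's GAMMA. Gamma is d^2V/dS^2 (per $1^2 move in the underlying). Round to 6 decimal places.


Answer: Gamma = 0.189669

Derivation:
d1 = 0.0174965514; d2 = -0.2175034486
phi(d1) = 0.3988812211; exp(-qT) = 0.9922799538; exp(-rT) = 0.9990004998
Gamma = exp(-qT) * phi(d1) / (S * sigma * sqrt(T)) = 0.9922799538 * 0.3988812211 / (8.8800 * 0.4700 * 0.5000000000) = 0.189669


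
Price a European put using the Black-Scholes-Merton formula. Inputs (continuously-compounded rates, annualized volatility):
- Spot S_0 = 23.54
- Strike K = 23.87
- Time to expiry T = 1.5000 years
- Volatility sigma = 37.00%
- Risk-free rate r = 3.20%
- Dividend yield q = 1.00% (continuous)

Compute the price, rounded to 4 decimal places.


d1 = (ln(S/K) + (r - q + 0.5*sigma^2) * T) / (sigma * sqrt(T)) = 0.26867959
d2 = d1 - sigma * sqrt(T) = -0.18447601
exp(-rT) = 0.95313379; exp(-qT) = 0.98511194
P = K * exp(-rT) * N(-d2) - S_0 * exp(-qT) * N(-d1)
N(-d1) = 0.39408813; N(-d2) = 0.57317998
P = 23.8700 * 0.95313379 * 0.57317998 - 23.5400 * 0.98511194 * 0.39408813 = 3.9019

Answer: Price = 3.9019


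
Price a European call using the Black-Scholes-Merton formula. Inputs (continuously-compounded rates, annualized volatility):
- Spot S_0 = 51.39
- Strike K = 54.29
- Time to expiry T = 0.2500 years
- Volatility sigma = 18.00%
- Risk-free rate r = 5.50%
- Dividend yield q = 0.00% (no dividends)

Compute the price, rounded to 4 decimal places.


Answer: Price = 0.9972

Derivation:
d1 = (ln(S/K) + (r - q + 0.5*sigma^2) * T) / (sigma * sqrt(T)) = -0.41218274
d2 = d1 - sigma * sqrt(T) = -0.50218274
exp(-rT) = 0.98634410; exp(-qT) = 1.00000000
C = S_0 * exp(-qT) * N(d1) - K * exp(-rT) * N(d2)
N(d1) = 0.34010274; N(d2) = 0.30776949
C = 51.3900 * 1.00000000 * 0.34010274 - 54.2900 * 0.98634410 * 0.30776949 = 0.9972


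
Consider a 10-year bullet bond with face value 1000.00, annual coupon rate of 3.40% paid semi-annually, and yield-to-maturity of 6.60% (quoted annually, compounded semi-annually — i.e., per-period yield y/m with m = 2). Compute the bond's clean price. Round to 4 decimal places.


Answer: Price = 768.4308

Derivation:
Coupon per period c = face * coupon_rate / m = 17.000000
Periods per year m = 2; per-period yield y/m = 0.033000
Number of cashflows N = 20
Cashflows (t years, CF_t, discount factor 1/(1+y/m)^(m*t), PV):
  t = 0.5000: CF_t = 17.000000, DF = 0.968054, PV = 16.456922
  t = 1.0000: CF_t = 17.000000, DF = 0.937129, PV = 15.931192
  t = 1.5000: CF_t = 17.000000, DF = 0.907192, PV = 15.422258
  t = 2.0000: CF_t = 17.000000, DF = 0.878211, PV = 14.929582
  t = 2.5000: CF_t = 17.000000, DF = 0.850156, PV = 14.452644
  t = 3.0000: CF_t = 17.000000, DF = 0.822997, PV = 13.990943
  t = 3.5000: CF_t = 17.000000, DF = 0.796705, PV = 13.543991
  t = 4.0000: CF_t = 17.000000, DF = 0.771254, PV = 13.111318
  t = 4.5000: CF_t = 17.000000, DF = 0.746616, PV = 12.692467
  t = 5.0000: CF_t = 17.000000, DF = 0.722764, PV = 12.286996
  t = 5.5000: CF_t = 17.000000, DF = 0.699675, PV = 11.894478
  t = 6.0000: CF_t = 17.000000, DF = 0.677323, PV = 11.514499
  t = 6.5000: CF_t = 17.000000, DF = 0.655686, PV = 11.146660
  t = 7.0000: CF_t = 17.000000, DF = 0.634739, PV = 10.790571
  t = 7.5000: CF_t = 17.000000, DF = 0.614462, PV = 10.445858
  t = 8.0000: CF_t = 17.000000, DF = 0.594833, PV = 10.112156
  t = 8.5000: CF_t = 17.000000, DF = 0.575830, PV = 9.789116
  t = 9.0000: CF_t = 17.000000, DF = 0.557435, PV = 9.476395
  t = 9.5000: CF_t = 17.000000, DF = 0.539627, PV = 9.173664
  t = 10.0000: CF_t = 1017.000000, DF = 0.522388, PV = 531.269058
Price P = sum_t PV_t = 768.430766


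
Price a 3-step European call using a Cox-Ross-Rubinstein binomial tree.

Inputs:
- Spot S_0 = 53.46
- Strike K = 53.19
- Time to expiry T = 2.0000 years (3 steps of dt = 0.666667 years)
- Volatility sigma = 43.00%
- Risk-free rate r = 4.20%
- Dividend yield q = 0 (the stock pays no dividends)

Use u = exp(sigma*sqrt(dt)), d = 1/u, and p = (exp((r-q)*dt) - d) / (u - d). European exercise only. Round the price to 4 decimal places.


dt = T/N = 0.666667
u = exp(sigma*sqrt(dt)) = 1.420620; d = 1/u = 0.703918
p = (exp((r-q)*dt) - d) / (u - d) = 0.452737
Discount per step: exp(-r*dt) = 0.972388
Stock lattice S(k, i) with i counting down-moves:
  k=0: S(0,0) = 53.4600
  k=1: S(1,0) = 75.9464; S(1,1) = 37.6315
  k=2: S(2,0) = 107.8909; S(2,1) = 53.4600; S(2,2) = 26.4895
  k=3: S(3,0) = 153.2720; S(3,1) = 75.9464; S(3,2) = 37.6315; S(3,3) = 18.6464
Terminal payoffs V(N, i) = max(S_T - K, 0):
  V(3,0) = 100.082027; V(3,1) = 22.756355; V(3,2) = 0.000000; V(3,3) = 0.000000
Backward induction: V(k, i) = exp(-r*dt) * [p * V(k+1, i) + (1-p) * V(k+1, i+1)].
  V(2,0) = exp(-r*dt) * [p*100.082027 + (1-p)*22.756355] = 56.169589
  V(2,1) = exp(-r*dt) * [p*22.756355 + (1-p)*0.000000] = 10.018175
  V(2,2) = exp(-r*dt) * [p*0.000000 + (1-p)*0.000000] = 0.000000
  V(1,0) = exp(-r*dt) * [p*56.169589 + (1-p)*10.018175] = 30.059088
  V(1,1) = exp(-r*dt) * [p*10.018175 + (1-p)*0.000000] = 4.410365
  V(0,0) = exp(-r*dt) * [p*30.059088 + (1-p)*4.410365] = 15.580088

Answer: Price = V(0,0) = 15.5801


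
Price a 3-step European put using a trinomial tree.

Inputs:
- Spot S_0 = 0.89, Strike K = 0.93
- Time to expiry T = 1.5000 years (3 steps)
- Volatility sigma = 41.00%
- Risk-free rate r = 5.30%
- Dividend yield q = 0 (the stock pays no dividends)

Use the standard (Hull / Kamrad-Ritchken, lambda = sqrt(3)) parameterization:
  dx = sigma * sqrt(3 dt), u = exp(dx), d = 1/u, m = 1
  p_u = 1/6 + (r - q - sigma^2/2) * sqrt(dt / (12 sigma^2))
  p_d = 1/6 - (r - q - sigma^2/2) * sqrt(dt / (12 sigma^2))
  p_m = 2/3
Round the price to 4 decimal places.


dt = T/N = 0.500000; dx = sigma*sqrt(3*dt) = 0.502145
u = exp(dx) = 1.652262; d = 1/u = 0.605231
p_u = 0.151208, p_m = 0.666667, p_d = 0.182125
Discount per step: exp(-r*dt) = 0.973848
Stock lattice S(k, j) with j the centered position index:
  k=0: S(0,+0) = 0.8900
  k=1: S(1,-1) = 0.5387; S(1,+0) = 0.8900; S(1,+1) = 1.4705
  k=2: S(2,-2) = 0.3260; S(2,-1) = 0.5387; S(2,+0) = 0.8900; S(2,+1) = 1.4705; S(2,+2) = 2.4297
  k=3: S(3,-3) = 0.1973; S(3,-2) = 0.3260; S(3,-1) = 0.5387; S(3,+0) = 0.8900; S(3,+1) = 1.4705; S(3,+2) = 2.4297; S(3,+3) = 4.0145
Terminal payoffs V(N, j) = max(K - S_T, 0):
  V(3,-3) = 0.732688; V(3,-2) = 0.603989; V(3,-1) = 0.391345; V(3,+0) = 0.040000; V(3,+1) = 0.000000; V(3,+2) = 0.000000; V(3,+3) = 0.000000
Backward induction: V(k, j) = exp(-r*dt) * [p_u * V(k+1, j+1) + p_m * V(k+1, j) + p_d * V(k+1, j-1)]
  V(2,-2) = exp(-r*dt) * [p_u*0.391345 + p_m*0.603989 + p_d*0.732688] = 0.579707
  V(2,-1) = exp(-r*dt) * [p_u*0.040000 + p_m*0.391345 + p_d*0.603989] = 0.367089
  V(2,+0) = exp(-r*dt) * [p_u*0.000000 + p_m*0.040000 + p_d*0.391345] = 0.095379
  V(2,+1) = exp(-r*dt) * [p_u*0.000000 + p_m*0.000000 + p_d*0.040000] = 0.007094
  V(2,+2) = exp(-r*dt) * [p_u*0.000000 + p_m*0.000000 + p_d*0.000000] = 0.000000
  V(1,-1) = exp(-r*dt) * [p_u*0.095379 + p_m*0.367089 + p_d*0.579707] = 0.355189
  V(1,+0) = exp(-r*dt) * [p_u*0.007094 + p_m*0.095379 + p_d*0.367089] = 0.128076
  V(1,+1) = exp(-r*dt) * [p_u*0.000000 + p_m*0.007094 + p_d*0.095379] = 0.021523
  V(0,+0) = exp(-r*dt) * [p_u*0.021523 + p_m*0.128076 + p_d*0.355189] = 0.149317

Answer: Price = V(0,0) = 0.1493


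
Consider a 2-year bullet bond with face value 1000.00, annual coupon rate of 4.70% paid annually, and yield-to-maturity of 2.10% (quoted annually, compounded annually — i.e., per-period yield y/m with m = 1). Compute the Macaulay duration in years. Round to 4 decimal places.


Coupon per period c = face * coupon_rate / m = 47.000000
Periods per year m = 1; per-period yield y/m = 0.021000
Number of cashflows N = 2
Cashflows (t years, CF_t, discount factor 1/(1+y/m)^(m*t), PV):
  t = 1.0000: CF_t = 47.000000, DF = 0.979432, PV = 46.033301
  t = 2.0000: CF_t = 1047.000000, DF = 0.959287, PV = 1004.373389
Price P = sum_t PV_t = 1050.406690
Macaulay numerator sum_t t * PV_t:
  t * PV_t at t = 1.0000: 46.033301
  t * PV_t at t = 2.0000: 2008.746778
Macaulay duration D = (sum_t t * PV_t) / P = 2054.780079 / 1050.406690 = 1.956176

Answer: Macaulay duration = 1.9562 years


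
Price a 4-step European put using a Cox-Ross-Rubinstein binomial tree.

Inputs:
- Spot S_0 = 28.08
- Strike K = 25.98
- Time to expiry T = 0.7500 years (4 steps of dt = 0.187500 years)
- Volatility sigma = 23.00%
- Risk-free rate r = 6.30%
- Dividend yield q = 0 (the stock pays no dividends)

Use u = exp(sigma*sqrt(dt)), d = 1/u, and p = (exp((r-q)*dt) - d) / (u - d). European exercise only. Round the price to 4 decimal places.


Answer: Price = V(0,0) = 0.9294

Derivation:
dt = T/N = 0.187500
u = exp(sigma*sqrt(dt)) = 1.104721; d = 1/u = 0.905206
p = (exp((r-q)*dt) - d) / (u - d) = 0.534679
Discount per step: exp(-r*dt) = 0.988257
Stock lattice S(k, i) with i counting down-moves:
  k=0: S(0,0) = 28.0800
  k=1: S(1,0) = 31.0206; S(1,1) = 25.4182
  k=2: S(2,0) = 34.2691; S(2,1) = 28.0800; S(2,2) = 23.0087
  k=3: S(3,0) = 37.8578; S(3,1) = 31.0206; S(3,2) = 25.4182; S(3,3) = 20.8276
  k=4: S(4,0) = 41.8223; S(4,1) = 34.2691; S(4,2) = 28.0800; S(4,3) = 23.0087; S(4,4) = 18.8533
Terminal payoffs V(N, i) = max(K - S_T, 0):
  V(4,0) = 0.000000; V(4,1) = 0.000000; V(4,2) = 0.000000; V(4,3) = 2.971315; V(4,4) = 7.126739
Backward induction: V(k, i) = exp(-r*dt) * [p * V(k+1, i) + (1-p) * V(k+1, i+1)].
  V(3,0) = exp(-r*dt) * [p*0.000000 + (1-p)*0.000000] = 0.000000
  V(3,1) = exp(-r*dt) * [p*0.000000 + (1-p)*0.000000] = 0.000000
  V(3,2) = exp(-r*dt) * [p*0.000000 + (1-p)*2.971315] = 1.366378
  V(3,3) = exp(-r*dt) * [p*2.971315 + (1-p)*7.126739] = 4.847321
  V(2,0) = exp(-r*dt) * [p*0.000000 + (1-p)*0.000000] = 0.000000
  V(2,1) = exp(-r*dt) * [p*0.000000 + (1-p)*1.366378] = 0.628338
  V(2,2) = exp(-r*dt) * [p*1.366378 + (1-p)*4.847321] = 2.951067
  V(1,0) = exp(-r*dt) * [p*0.000000 + (1-p)*0.628338] = 0.288945
  V(1,1) = exp(-r*dt) * [p*0.628338 + (1-p)*2.951067] = 1.689081
  V(0,0) = exp(-r*dt) * [p*0.288945 + (1-p)*1.689081] = 0.929413


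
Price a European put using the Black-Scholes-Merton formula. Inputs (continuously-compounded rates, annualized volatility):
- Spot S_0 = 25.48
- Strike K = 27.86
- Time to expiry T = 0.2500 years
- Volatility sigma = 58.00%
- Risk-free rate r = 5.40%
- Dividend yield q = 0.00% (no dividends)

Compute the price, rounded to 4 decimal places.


Answer: Price = 4.1594

Derivation:
d1 = (ln(S/K) + (r - q + 0.5*sigma^2) * T) / (sigma * sqrt(T)) = -0.11637289
d2 = d1 - sigma * sqrt(T) = -0.40637289
exp(-rT) = 0.98659072; exp(-qT) = 1.00000000
P = K * exp(-rT) * N(-d2) - S_0 * exp(-qT) * N(-d1)
N(-d1) = 0.54632149; N(-d2) = 0.65776568
P = 27.8600 * 0.98659072 * 0.65776568 - 25.4800 * 1.00000000 * 0.54632149 = 4.1594


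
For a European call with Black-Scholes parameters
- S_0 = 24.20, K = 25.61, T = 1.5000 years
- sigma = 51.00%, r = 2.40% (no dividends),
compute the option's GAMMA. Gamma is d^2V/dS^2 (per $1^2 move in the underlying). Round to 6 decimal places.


Answer: Gamma = 0.025383

Derivation:
d1 = 0.2792814275; d2 = -0.3453384569
phi(d1) = 0.3836833826; exp(-qT) = 1.0000000000; exp(-rT) = 0.9646402935
Gamma = exp(-qT) * phi(d1) / (S * sigma * sqrt(T)) = 1.0000000000 * 0.3836833826 / (24.2000 * 0.5100 * 1.2247448714) = 0.025383


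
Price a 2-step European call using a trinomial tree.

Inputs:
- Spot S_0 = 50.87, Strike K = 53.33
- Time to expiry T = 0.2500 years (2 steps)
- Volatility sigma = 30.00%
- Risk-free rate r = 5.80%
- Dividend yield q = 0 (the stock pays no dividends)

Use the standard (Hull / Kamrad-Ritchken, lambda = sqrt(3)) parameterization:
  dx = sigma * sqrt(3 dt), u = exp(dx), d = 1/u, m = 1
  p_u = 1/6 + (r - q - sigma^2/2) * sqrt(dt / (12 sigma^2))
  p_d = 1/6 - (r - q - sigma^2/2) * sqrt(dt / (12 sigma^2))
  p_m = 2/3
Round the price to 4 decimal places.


Answer: Price = V(0,0) = 2.3341

Derivation:
dt = T/N = 0.125000; dx = sigma*sqrt(3*dt) = 0.183712
u = exp(dx) = 1.201669; d = 1/u = 0.832176
p_u = 0.171089, p_m = 0.666667, p_d = 0.162244
Discount per step: exp(-r*dt) = 0.992776
Stock lattice S(k, j) with j the centered position index:
  k=0: S(0,+0) = 50.8700
  k=1: S(1,-1) = 42.3328; S(1,+0) = 50.8700; S(1,+1) = 61.1289
  k=2: S(2,-2) = 35.2283; S(2,-1) = 42.3328; S(2,+0) = 50.8700; S(2,+1) = 61.1289; S(2,+2) = 73.4568
Terminal payoffs V(N, j) = max(S_T - K, 0):
  V(2,-2) = 0.000000; V(2,-1) = 0.000000; V(2,+0) = 0.000000; V(2,+1) = 7.798921; V(2,+2) = 20.126752
Backward induction: V(k, j) = exp(-r*dt) * [p_u * V(k+1, j+1) + p_m * V(k+1, j) + p_d * V(k+1, j-1)]
  V(1,-1) = exp(-r*dt) * [p_u*0.000000 + p_m*0.000000 + p_d*0.000000] = 0.000000
  V(1,+0) = exp(-r*dt) * [p_u*7.798921 + p_m*0.000000 + p_d*0.000000] = 1.324674
  V(1,+1) = exp(-r*dt) * [p_u*20.126752 + p_m*7.798921 + p_d*0.000000] = 8.580320
  V(0,+0) = exp(-r*dt) * [p_u*8.580320 + p_m*1.324674 + p_d*0.000000] = 2.334133


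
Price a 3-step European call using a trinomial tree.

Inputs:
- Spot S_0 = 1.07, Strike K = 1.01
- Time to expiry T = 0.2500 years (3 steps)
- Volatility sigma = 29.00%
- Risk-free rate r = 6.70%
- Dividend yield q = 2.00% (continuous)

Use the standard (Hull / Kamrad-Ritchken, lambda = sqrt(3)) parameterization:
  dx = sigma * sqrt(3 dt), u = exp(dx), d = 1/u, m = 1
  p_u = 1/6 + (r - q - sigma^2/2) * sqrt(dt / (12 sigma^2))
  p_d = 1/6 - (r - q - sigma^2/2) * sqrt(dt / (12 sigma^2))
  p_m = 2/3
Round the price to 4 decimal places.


Answer: Price = V(0,0) = 0.1035

Derivation:
dt = T/N = 0.083333; dx = sigma*sqrt(3*dt) = 0.145000
u = exp(dx) = 1.156040; d = 1/u = 0.865022
p_u = 0.168089, p_m = 0.666667, p_d = 0.165244
Discount per step: exp(-r*dt) = 0.994432
Stock lattice S(k, j) with j the centered position index:
  k=0: S(0,+0) = 1.0700
  k=1: S(1,-1) = 0.9256; S(1,+0) = 1.0700; S(1,+1) = 1.2370
  k=2: S(2,-2) = 0.8006; S(2,-1) = 0.9256; S(2,+0) = 1.0700; S(2,+1) = 1.2370; S(2,+2) = 1.4300
  k=3: S(3,-3) = 0.6926; S(3,-2) = 0.8006; S(3,-1) = 0.9256; S(3,+0) = 1.0700; S(3,+1) = 1.2370; S(3,+2) = 1.4300; S(3,+3) = 1.6531
Terminal payoffs V(N, j) = max(S_T - K, 0):
  V(3,-3) = 0.000000; V(3,-2) = 0.000000; V(3,-1) = 0.000000; V(3,+0) = 0.060000; V(3,+1) = 0.226962; V(3,+2) = 0.419977; V(3,+3) = 0.643110
Backward induction: V(k, j) = exp(-r*dt) * [p_u * V(k+1, j+1) + p_m * V(k+1, j) + p_d * V(k+1, j-1)]
  V(2,-2) = exp(-r*dt) * [p_u*0.000000 + p_m*0.000000 + p_d*0.000000] = 0.000000
  V(2,-1) = exp(-r*dt) * [p_u*0.060000 + p_m*0.000000 + p_d*0.000000] = 0.010029
  V(2,+0) = exp(-r*dt) * [p_u*0.226962 + p_m*0.060000 + p_d*0.000000] = 0.077715
  V(2,+1) = exp(-r*dt) * [p_u*0.419977 + p_m*0.226962 + p_d*0.060000] = 0.230526
  V(2,+2) = exp(-r*dt) * [p_u*0.643110 + p_m*0.419977 + p_d*0.226962] = 0.423219
  V(1,-1) = exp(-r*dt) * [p_u*0.077715 + p_m*0.010029 + p_d*0.000000] = 0.019639
  V(1,+0) = exp(-r*dt) * [p_u*0.230526 + p_m*0.077715 + p_d*0.010029] = 0.091703
  V(1,+1) = exp(-r*dt) * [p_u*0.423219 + p_m*0.230526 + p_d*0.077715] = 0.236341
  V(0,+0) = exp(-r*dt) * [p_u*0.236341 + p_m*0.091703 + p_d*0.019639] = 0.103527


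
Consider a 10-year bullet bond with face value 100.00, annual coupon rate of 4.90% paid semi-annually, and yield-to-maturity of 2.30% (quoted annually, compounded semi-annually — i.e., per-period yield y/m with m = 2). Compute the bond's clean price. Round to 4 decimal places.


Answer: Price = 123.1087

Derivation:
Coupon per period c = face * coupon_rate / m = 2.450000
Periods per year m = 2; per-period yield y/m = 0.011500
Number of cashflows N = 20
Cashflows (t years, CF_t, discount factor 1/(1+y/m)^(m*t), PV):
  t = 0.5000: CF_t = 2.450000, DF = 0.988631, PV = 2.422145
  t = 1.0000: CF_t = 2.450000, DF = 0.977391, PV = 2.394607
  t = 1.5000: CF_t = 2.450000, DF = 0.966279, PV = 2.367382
  t = 2.0000: CF_t = 2.450000, DF = 0.955293, PV = 2.340467
  t = 2.5000: CF_t = 2.450000, DF = 0.944432, PV = 2.313858
  t = 3.0000: CF_t = 2.450000, DF = 0.933694, PV = 2.287551
  t = 3.5000: CF_t = 2.450000, DF = 0.923079, PV = 2.261543
  t = 4.0000: CF_t = 2.450000, DF = 0.912584, PV = 2.235831
  t = 4.5000: CF_t = 2.450000, DF = 0.902209, PV = 2.210411
  t = 5.0000: CF_t = 2.450000, DF = 0.891951, PV = 2.185281
  t = 5.5000: CF_t = 2.450000, DF = 0.881810, PV = 2.160436
  t = 6.0000: CF_t = 2.450000, DF = 0.871785, PV = 2.135873
  t = 6.5000: CF_t = 2.450000, DF = 0.861873, PV = 2.111590
  t = 7.0000: CF_t = 2.450000, DF = 0.852075, PV = 2.087583
  t = 7.5000: CF_t = 2.450000, DF = 0.842387, PV = 2.063848
  t = 8.0000: CF_t = 2.450000, DF = 0.832810, PV = 2.040384
  t = 8.5000: CF_t = 2.450000, DF = 0.823341, PV = 2.017186
  t = 9.0000: CF_t = 2.450000, DF = 0.813981, PV = 1.994252
  t = 9.5000: CF_t = 2.450000, DF = 0.804726, PV = 1.971579
  t = 10.0000: CF_t = 102.450000, DF = 0.795577, PV = 81.506871
Price P = sum_t PV_t = 123.108679


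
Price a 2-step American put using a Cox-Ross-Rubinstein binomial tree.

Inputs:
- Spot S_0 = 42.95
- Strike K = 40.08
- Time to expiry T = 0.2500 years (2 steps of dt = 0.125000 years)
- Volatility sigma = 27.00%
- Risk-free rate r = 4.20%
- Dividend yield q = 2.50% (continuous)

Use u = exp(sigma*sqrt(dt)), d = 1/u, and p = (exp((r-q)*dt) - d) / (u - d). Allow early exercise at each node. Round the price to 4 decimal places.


Answer: Price = V(0,0) = 1.1953

Derivation:
dt = T/N = 0.125000
u = exp(sigma*sqrt(dt)) = 1.100164; d = 1/u = 0.908955
p = (exp((r-q)*dt) - d) / (u - d) = 0.487279
Discount per step: exp(-r*dt) = 0.994764
Stock lattice S(k, i) with i counting down-moves:
  k=0: S(0,0) = 42.9500
  k=1: S(1,0) = 47.2521; S(1,1) = 39.0396
  k=2: S(2,0) = 51.9850; S(2,1) = 42.9500; S(2,2) = 35.4853
Terminal payoffs V(N, i) = max(K - S_T, 0):
  V(2,0) = 0.000000; V(2,1) = 0.000000; V(2,2) = 4.594725
Backward induction: V(k, i) = exp(-r*dt) * [p * V(k+1, i) + (1-p) * V(k+1, i+1)]; then take max(V_cont, immediate exercise) for American.
  V(1,0) = exp(-r*dt) * [p*0.000000 + (1-p)*0.000000] = 0.000000; exercise = 0.000000; V(1,0) = max -> 0.000000
  V(1,1) = exp(-r*dt) * [p*0.000000 + (1-p)*4.594725] = 2.343478; exercise = 1.040372; V(1,1) = max -> 2.343478
  V(0,0) = exp(-r*dt) * [p*0.000000 + (1-p)*2.343478] = 1.195260; exercise = 0.000000; V(0,0) = max -> 1.195260


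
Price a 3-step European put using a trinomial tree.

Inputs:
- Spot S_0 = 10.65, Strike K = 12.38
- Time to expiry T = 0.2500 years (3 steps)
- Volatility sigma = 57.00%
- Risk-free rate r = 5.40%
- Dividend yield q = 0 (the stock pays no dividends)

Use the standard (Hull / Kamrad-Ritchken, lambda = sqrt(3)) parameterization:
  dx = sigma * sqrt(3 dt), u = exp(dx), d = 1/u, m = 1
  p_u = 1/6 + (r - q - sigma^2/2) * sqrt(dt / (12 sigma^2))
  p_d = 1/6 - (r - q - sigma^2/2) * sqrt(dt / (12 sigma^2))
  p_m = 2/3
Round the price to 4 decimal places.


Answer: Price = V(0,0) = 2.2731

Derivation:
dt = T/N = 0.083333; dx = sigma*sqrt(3*dt) = 0.285000
u = exp(dx) = 1.329762; d = 1/u = 0.752014
p_u = 0.150811, p_m = 0.666667, p_d = 0.182522
Discount per step: exp(-r*dt) = 0.995510
Stock lattice S(k, j) with j the centered position index:
  k=0: S(0,+0) = 10.6500
  k=1: S(1,-1) = 8.0090; S(1,+0) = 10.6500; S(1,+1) = 14.1620
  k=2: S(2,-2) = 6.0228; S(2,-1) = 8.0090; S(2,+0) = 10.6500; S(2,+1) = 14.1620; S(2,+2) = 18.8320
  k=3: S(3,-3) = 4.5293; S(3,-2) = 6.0228; S(3,-1) = 8.0090; S(3,+0) = 10.6500; S(3,+1) = 14.1620; S(3,+2) = 18.8320; S(3,+3) = 25.0421
Terminal payoffs V(N, j) = max(K - S_T, 0):
  V(3,-3) = 7.850734; V(3,-2) = 6.357154; V(3,-1) = 4.371048; V(3,+0) = 1.730000; V(3,+1) = 0.000000; V(3,+2) = 0.000000; V(3,+3) = 0.000000
Backward induction: V(k, j) = exp(-r*dt) * [p_u * V(k+1, j+1) + p_m * V(k+1, j) + p_d * V(k+1, j-1)]
  V(2,-2) = exp(-r*dt) * [p_u*4.371048 + p_m*6.357154 + p_d*7.850734] = 6.301816
  V(2,-1) = exp(-r*dt) * [p_u*1.730000 + p_m*4.371048 + p_d*6.357154] = 4.315791
  V(2,+0) = exp(-r*dt) * [p_u*0.000000 + p_m*1.730000 + p_d*4.371048] = 1.942385
  V(2,+1) = exp(-r*dt) * [p_u*0.000000 + p_m*0.000000 + p_d*1.730000] = 0.314345
  V(2,+2) = exp(-r*dt) * [p_u*0.000000 + p_m*0.000000 + p_d*0.000000] = 0.000000
  V(1,-1) = exp(-r*dt) * [p_u*1.942385 + p_m*4.315791 + p_d*6.301816] = 4.300950
  V(1,+0) = exp(-r*dt) * [p_u*0.314345 + p_m*1.942385 + p_d*4.315791] = 2.120493
  V(1,+1) = exp(-r*dt) * [p_u*0.000000 + p_m*0.314345 + p_d*1.942385] = 0.561559
  V(0,+0) = exp(-r*dt) * [p_u*0.561559 + p_m*2.120493 + p_d*4.300950] = 2.273117


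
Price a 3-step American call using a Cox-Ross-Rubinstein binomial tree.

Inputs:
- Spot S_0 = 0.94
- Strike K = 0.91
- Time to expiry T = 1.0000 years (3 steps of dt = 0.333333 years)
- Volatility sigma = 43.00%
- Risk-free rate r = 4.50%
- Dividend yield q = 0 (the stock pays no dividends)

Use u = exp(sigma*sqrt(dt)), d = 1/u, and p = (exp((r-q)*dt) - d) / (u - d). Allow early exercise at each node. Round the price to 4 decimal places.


dt = T/N = 0.333333
u = exp(sigma*sqrt(dt)) = 1.281794; d = 1/u = 0.780157
p = (exp((r-q)*dt) - d) / (u - d) = 0.468379
Discount per step: exp(-r*dt) = 0.985112
Stock lattice S(k, i) with i counting down-moves:
  k=0: S(0,0) = 0.9400
  k=1: S(1,0) = 1.2049; S(1,1) = 0.7333
  k=2: S(2,0) = 1.5444; S(2,1) = 0.9400; S(2,2) = 0.5721
  k=3: S(3,0) = 1.9796; S(3,1) = 1.2049; S(3,2) = 0.7333; S(3,3) = 0.4463
Terminal payoffs V(N, i) = max(S_T - K, 0):
  V(3,0) = 1.069623; V(3,1) = 0.294886; V(3,2) = 0.000000; V(3,3) = 0.000000
Backward induction: V(k, i) = exp(-r*dt) * [p * V(k+1, i) + (1-p) * V(k+1, i+1)]; then take max(V_cont, immediate exercise) for American.
  V(2,0) = exp(-r*dt) * [p*1.069623 + (1-p)*0.294886] = 0.647964; exercise = 0.634416; V(2,0) = max -> 0.647964
  V(2,1) = exp(-r*dt) * [p*0.294886 + (1-p)*0.000000] = 0.136062; exercise = 0.030000; V(2,1) = max -> 0.136062
  V(2,2) = exp(-r*dt) * [p*0.000000 + (1-p)*0.000000] = 0.000000; exercise = 0.000000; V(2,2) = max -> 0.000000
  V(1,0) = exp(-r*dt) * [p*0.647964 + (1-p)*0.136062] = 0.370231; exercise = 0.294886; V(1,0) = max -> 0.370231
  V(1,1) = exp(-r*dt) * [p*0.136062 + (1-p)*0.000000] = 0.062780; exercise = 0.000000; V(1,1) = max -> 0.062780
  V(0,0) = exp(-r*dt) * [p*0.370231 + (1-p)*0.062780] = 0.203705; exercise = 0.030000; V(0,0) = max -> 0.203705

Answer: Price = V(0,0) = 0.2037


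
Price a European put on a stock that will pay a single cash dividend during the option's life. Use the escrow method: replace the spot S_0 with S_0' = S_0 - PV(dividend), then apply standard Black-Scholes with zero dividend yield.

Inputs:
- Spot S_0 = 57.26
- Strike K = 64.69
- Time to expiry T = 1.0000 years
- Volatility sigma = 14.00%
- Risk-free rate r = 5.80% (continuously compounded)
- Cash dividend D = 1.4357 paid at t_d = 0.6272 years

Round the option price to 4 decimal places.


Answer: Price = 6.4762

Derivation:
PV(D) = D * exp(-r * t_d) = 1.4357 * 0.96427611 = 1.38441122
S_0' = S_0 - PV(D) = 57.2600 - 1.38441122 = 55.87558878
d1 = (ln(S_0'/K) + (r + sigma^2/2)*T) / (sigma*sqrt(T)) = -0.56199314
d2 = d1 - sigma*sqrt(T) = -0.70199314
exp(-rT) = 0.94364995
N(-d1) = 0.71293965; N(-d2) = 0.75865828
P = K * exp(-rT) * N(-d2) - S_0' * N(-d1) = 64.6900 * 0.94364995 * 0.75865828 - 55.87558878 * 0.71293965 = 6.4762


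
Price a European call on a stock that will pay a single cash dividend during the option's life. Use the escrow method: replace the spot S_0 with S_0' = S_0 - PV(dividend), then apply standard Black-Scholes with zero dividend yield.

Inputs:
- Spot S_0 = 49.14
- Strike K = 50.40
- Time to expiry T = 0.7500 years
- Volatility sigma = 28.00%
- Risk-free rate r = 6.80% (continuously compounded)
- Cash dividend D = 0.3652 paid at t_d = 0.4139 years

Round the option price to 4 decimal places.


PV(D) = D * exp(-r * t_d) = 0.3652 * 0.97224719 = 0.35506467
S_0' = S_0 - PV(D) = 49.1400 - 0.35506467 = 48.78493533
d1 = (ln(S_0'/K) + (r + sigma^2/2)*T) / (sigma*sqrt(T)) = 0.19724919
d2 = d1 - sigma*sqrt(T) = -0.04523792
exp(-rT) = 0.95027867
N(d1) = 0.57818373; N(d2) = 0.48195884
C = S_0' * N(d1) - K * exp(-rT) * N(d2) = 48.78493533 * 0.57818373 - 50.4000 * 0.95027867 * 0.48195884 = 5.1237

Answer: Price = 5.1237


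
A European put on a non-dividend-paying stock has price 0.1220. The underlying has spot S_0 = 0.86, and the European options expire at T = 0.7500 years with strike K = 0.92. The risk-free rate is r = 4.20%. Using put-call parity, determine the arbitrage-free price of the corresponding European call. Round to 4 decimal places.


Answer: Call price = 0.0905

Derivation:
Put-call parity: C - P = S_0 * exp(-qT) - K * exp(-rT).
S_0 * exp(-qT) = 0.8600 * 1.00000000 = 0.86000000
K * exp(-rT) = 0.9200 * 0.96899096 = 0.89147168
C = P + S*exp(-qT) - K*exp(-rT)
C = 0.1220 + 0.86000000 - 0.89147168 = 0.0905


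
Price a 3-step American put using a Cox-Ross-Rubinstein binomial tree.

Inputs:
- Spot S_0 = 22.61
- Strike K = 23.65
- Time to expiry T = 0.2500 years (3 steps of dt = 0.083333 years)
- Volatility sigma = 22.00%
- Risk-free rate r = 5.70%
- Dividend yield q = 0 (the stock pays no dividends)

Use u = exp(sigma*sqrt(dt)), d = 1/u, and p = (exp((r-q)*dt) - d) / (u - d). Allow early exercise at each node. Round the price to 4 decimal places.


Answer: Price = V(0,0) = 1.4438

Derivation:
dt = T/N = 0.083333
u = exp(sigma*sqrt(dt)) = 1.065569; d = 1/u = 0.938466
p = (exp((r-q)*dt) - d) / (u - d) = 0.521589
Discount per step: exp(-r*dt) = 0.995261
Stock lattice S(k, i) with i counting down-moves:
  k=0: S(0,0) = 22.6100
  k=1: S(1,0) = 24.0925; S(1,1) = 21.2187
  k=2: S(2,0) = 25.6722; S(2,1) = 22.6100; S(2,2) = 19.9130
  k=3: S(3,0) = 27.3555; S(3,1) = 24.0925; S(3,2) = 21.2187; S(3,3) = 18.6877
Terminal payoffs V(N, i) = max(K - S_T, 0):
  V(3,0) = 0.000000; V(3,1) = 0.000000; V(3,2) = 2.431281; V(3,3) = 4.962279
Backward induction: V(k, i) = exp(-r*dt) * [p * V(k+1, i) + (1-p) * V(k+1, i+1)]; then take max(V_cont, immediate exercise) for American.
  V(2,0) = exp(-r*dt) * [p*0.000000 + (1-p)*0.000000] = 0.000000; exercise = 0.000000; V(2,0) = max -> 0.000000
  V(2,1) = exp(-r*dt) * [p*0.000000 + (1-p)*2.431281] = 1.157641; exercise = 1.040000; V(2,1) = max -> 1.157641
  V(2,2) = exp(-r*dt) * [p*2.431281 + (1-p)*4.962279] = 3.624880; exercise = 3.736951; V(2,2) = max -> 3.736951
  V(1,0) = exp(-r*dt) * [p*0.000000 + (1-p)*1.157641] = 0.551204; exercise = 0.000000; V(1,0) = max -> 0.551204
  V(1,1) = exp(-r*dt) * [p*1.157641 + (1-p)*3.736951] = 2.380279; exercise = 2.431281; V(1,1) = max -> 2.431281
  V(0,0) = exp(-r*dt) * [p*0.551204 + (1-p)*2.431281] = 1.443780; exercise = 1.040000; V(0,0) = max -> 1.443780
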